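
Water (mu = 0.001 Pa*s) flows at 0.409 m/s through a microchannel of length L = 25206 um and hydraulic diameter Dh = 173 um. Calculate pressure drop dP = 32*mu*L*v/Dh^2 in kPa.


Step 1: Convert to SI: L = 25206e-6 m, Dh = 173e-6 m
Step 2: dP = 32 * 0.001 * 25206e-6 * 0.409 / (173e-6)^2
Step 3: dP = 11022.62 Pa
Step 4: Convert to kPa: dP = 11.02 kPa


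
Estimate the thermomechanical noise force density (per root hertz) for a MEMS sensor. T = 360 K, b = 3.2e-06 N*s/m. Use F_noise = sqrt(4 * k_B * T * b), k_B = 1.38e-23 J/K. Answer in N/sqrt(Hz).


Step 1: Compute 4 * k_B * T * b
= 4 * 1.38e-23 * 360 * 3.2e-06
= 6.3590e-26 N^2/Hz
Step 2: F_noise = sqrt(6.3590e-26)
F_noise = 2.52e-13 N/sqrt(Hz)


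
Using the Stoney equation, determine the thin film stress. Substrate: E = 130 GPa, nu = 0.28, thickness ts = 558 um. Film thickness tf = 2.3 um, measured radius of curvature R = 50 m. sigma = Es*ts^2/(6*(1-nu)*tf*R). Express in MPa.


Step 1: Compute numerator: Es * ts^2 = 130 * 558^2 = 40477320 (GPa*um^2)
Step 2: Compute denominator (R in um): 6*(1-nu)*tf*R = 6*0.72*2.3*50e6 = 496800000.0 (um^2)
Step 3: sigma (GPa) = 40477320 / 496800000.0 = 8.1476e-02 GPa
Step 4: Convert to MPa (x1000): sigma = 81.5 MPa


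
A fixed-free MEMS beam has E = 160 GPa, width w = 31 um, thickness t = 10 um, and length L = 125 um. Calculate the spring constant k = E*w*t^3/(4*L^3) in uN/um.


Step 1: Convert E to consistent units (1 GPa = 1000 uN/um^2).
E = 160 GPa = 160000 uN/um^2
Step 2: Compute t^3 = 10^3 = 1000
Step 3: Compute L^3 = 125^3 = 1953125
Step 4: k = 160000 * 31 * 1000 / (4 * 1953125)
k = 634.88 uN/um


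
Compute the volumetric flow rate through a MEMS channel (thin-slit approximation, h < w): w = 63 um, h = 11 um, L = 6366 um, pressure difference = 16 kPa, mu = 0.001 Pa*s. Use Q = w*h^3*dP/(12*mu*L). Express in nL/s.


Step 1: Convert all dimensions to SI (meters).
w = 63e-6 m, h = 11e-6 m, L = 6366e-6 m, dP = 16e3 Pa
Step 2: Q = w * h^3 * dP / (12 * mu * L)
Q = 63e-6 * (11e-6)^3 * 16e3 / (12 * 0.001 * 6366e-6) = 1.756268e-11 m^3/s
Step 3: Convert Q from m^3/s to nL/s (1 m^3 = 1e12 nL, so multiply by 1e12).
Q = 17.563 nL/s


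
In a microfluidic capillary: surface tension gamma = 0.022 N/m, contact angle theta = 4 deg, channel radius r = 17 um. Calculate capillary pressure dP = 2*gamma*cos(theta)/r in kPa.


Step 1: cos(4 deg) = 0.9976
Step 2: Convert r to m: r = 17e-6 m
Step 3: dP = 2 * 0.022 * 0.9976 / 17e-6 = 2582.0 Pa
Step 4: Convert Pa to kPa (divide by 1000).
dP = 2.58 kPa


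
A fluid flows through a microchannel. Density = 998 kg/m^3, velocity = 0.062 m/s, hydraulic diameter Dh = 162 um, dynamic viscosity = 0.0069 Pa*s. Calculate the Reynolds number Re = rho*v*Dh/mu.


Step 1: Convert Dh to meters: Dh = 162e-6 m
Step 2: Re = rho * v * Dh / mu
Re = 998 * 0.062 * 162e-6 / 0.0069
Re = 1.453


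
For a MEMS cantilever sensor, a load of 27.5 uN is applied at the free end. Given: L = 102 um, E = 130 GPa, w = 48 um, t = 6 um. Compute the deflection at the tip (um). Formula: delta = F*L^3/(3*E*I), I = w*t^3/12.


Step 1: Calculate the second moment of area.
I = w * t^3 / 12 = 48 * 6^3 / 12 = 864.0 um^4
Step 2: Convert E to consistent units (1 GPa = 1000 uN/um^2).
E = 130 GPa = 130000 uN/um^2
Step 3: Calculate tip deflection.
delta = F * L^3 / (3 * E * I)
delta = 27.5 * 102^3 / (3 * 130000 * 864.0)
delta = 0.0866 um


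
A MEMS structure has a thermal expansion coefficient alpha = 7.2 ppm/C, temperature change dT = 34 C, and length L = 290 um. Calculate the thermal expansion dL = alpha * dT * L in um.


Step 1: Convert CTE: alpha = 7.2 ppm/C = 7.2e-6 /C
Step 2: dL = 7.2e-6 * 34 * 290
dL = 0.071 um


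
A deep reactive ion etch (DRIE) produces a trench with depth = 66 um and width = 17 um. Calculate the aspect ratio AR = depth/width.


Step 1: AR = depth / width
Step 2: AR = 66 / 17
AR = 3.9


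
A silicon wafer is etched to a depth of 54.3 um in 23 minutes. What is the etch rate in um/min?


Step 1: Etch rate = depth / time
Step 2: rate = 54.3 / 23
rate = 2.361 um/min


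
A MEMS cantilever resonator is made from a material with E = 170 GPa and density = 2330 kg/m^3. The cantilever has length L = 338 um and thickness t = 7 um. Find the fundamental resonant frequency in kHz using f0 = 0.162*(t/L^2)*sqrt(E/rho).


Step 1: Convert units to SI.
t_SI = 7e-6 m, L_SI = 338e-6 m
Step 2: Calculate sqrt(E/rho).
sqrt(170e9 / 2330) = 8541.74 m/s
Step 3: Compute f0.
f0 = 0.162 * 7e-6 / (338e-6)^2 * 8541.74 = 84786.4 Hz = 84.79 kHz


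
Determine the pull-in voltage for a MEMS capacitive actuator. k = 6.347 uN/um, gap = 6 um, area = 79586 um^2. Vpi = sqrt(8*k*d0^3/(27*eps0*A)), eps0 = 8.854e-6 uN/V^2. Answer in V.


Step 1: Compute numerator: 8 * k * d0^3 = 8 * 6.347 * 6^3 = 10967.616
Step 2: Compute denominator: 27 * eps0 * A = 27 * 8.854e-6 * 79586 = 19.02567
Step 3: Vpi = sqrt(10967.616 / 19.02567)
Vpi = 24.01 V


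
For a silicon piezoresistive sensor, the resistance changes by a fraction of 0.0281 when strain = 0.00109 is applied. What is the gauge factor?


Step 1: Identify values.
dR/R = 0.0281, strain = 0.00109
Step 2: GF = (dR/R) / strain = 0.0281 / 0.00109
GF = 25.8


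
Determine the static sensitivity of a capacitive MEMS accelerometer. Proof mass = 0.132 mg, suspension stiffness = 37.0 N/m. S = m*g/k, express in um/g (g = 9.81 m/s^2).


Step 1: Convert mass: m = 0.132 mg = 1.32e-07 kg
Step 2: S = m * g / k = 1.32e-07 * 9.81 / 37.0
Step 3: S = 3.50e-08 m/g
Step 4: Convert to um/g: S = 0.035 um/g


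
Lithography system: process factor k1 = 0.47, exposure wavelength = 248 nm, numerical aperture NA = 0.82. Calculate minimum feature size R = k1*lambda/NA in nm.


Step 1: Identify values: k1 = 0.47, lambda = 248 nm, NA = 0.82
Step 2: R = k1 * lambda / NA
R = 0.47 * 248 / 0.82
R = 142.1 nm


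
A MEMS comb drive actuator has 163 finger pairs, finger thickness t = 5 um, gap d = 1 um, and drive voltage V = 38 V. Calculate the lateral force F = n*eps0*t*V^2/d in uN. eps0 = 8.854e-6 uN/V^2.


Step 1: Parameters: n=163, eps0=8.854e-6 uN/V^2, t=5 um, V=38 V, d=1 um
Step 2: V^2 = 1444
Step 3: F = 163 * 8.854e-6 * 5 * 1444 / 1
F = 10.42 uN


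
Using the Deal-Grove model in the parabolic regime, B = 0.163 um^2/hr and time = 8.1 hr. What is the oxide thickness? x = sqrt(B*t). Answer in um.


Step 1: Compute B*t = 0.163 * 8.1 = 1.3203
Step 2: x = sqrt(1.3203)
x = 1.149 um


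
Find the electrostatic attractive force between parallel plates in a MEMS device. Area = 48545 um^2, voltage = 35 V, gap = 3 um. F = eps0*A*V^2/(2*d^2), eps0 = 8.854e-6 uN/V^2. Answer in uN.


Step 1: Identify parameters.
eps0 = 8.854e-6 uN/V^2, A = 48545 um^2, V = 35 V, d = 3 um
Step 2: Compute V^2 = 35^2 = 1225
Step 3: Compute d^2 = 3^2 = 9
Step 4: F = 0.5 * 8.854e-6 * 48545 * 1225 / 9
F = 29.251 uN


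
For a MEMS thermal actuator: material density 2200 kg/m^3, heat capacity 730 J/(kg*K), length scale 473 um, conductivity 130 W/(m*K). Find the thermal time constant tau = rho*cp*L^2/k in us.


Step 1: Convert L to m: L = 473e-6 m
Step 2: L^2 = (473e-6)^2 = 2.23729e-07 m^2
Step 3: tau = 2200 * 730 * 2.23729e-07 / 130 = 2.76391365e-03 s
Step 4: Convert to microseconds (multiply by 1e6).
tau = 2763.914 us


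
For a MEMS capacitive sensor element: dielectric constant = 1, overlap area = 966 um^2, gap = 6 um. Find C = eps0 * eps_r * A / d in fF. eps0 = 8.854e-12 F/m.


Step 1: Convert area to m^2: A = 966e-12 m^2
Step 2: Convert gap to m: d = 6e-6 m
Step 3: C = eps0 * eps_r * A / d
C = 8.854e-12 * 1 * 966e-12 / 6e-6
Step 4: Convert to fF (multiply by 1e15).
C = 1.43 fF


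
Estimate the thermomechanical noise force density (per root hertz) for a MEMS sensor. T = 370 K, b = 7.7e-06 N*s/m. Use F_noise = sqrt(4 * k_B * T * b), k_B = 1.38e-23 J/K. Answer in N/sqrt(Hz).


Step 1: Compute 4 * k_B * T * b
= 4 * 1.38e-23 * 370 * 7.7e-06
= 1.5726e-25 N^2/Hz
Step 2: F_noise = sqrt(1.5726e-25)
F_noise = 3.97e-13 N/sqrt(Hz)


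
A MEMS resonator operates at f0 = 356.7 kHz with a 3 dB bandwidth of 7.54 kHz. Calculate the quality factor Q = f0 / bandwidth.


Step 1: Q = f0 / bandwidth
Step 2: Q = 356.7 / 7.54
Q = 47.3


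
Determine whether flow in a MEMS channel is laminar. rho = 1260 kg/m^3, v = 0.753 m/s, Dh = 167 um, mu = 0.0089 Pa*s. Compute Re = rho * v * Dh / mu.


Step 1: Convert Dh to meters: Dh = 167e-6 m
Step 2: Re = rho * v * Dh / mu
Re = 1260 * 0.753 * 167e-6 / 0.0089
Re = 17.803
Since Re = 17.803 is below ~2300, the flow is laminar.


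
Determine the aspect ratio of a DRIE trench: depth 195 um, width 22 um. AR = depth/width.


Step 1: AR = depth / width
Step 2: AR = 195 / 22
AR = 8.9


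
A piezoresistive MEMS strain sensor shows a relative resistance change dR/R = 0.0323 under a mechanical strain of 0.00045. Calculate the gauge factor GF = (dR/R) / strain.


Step 1: Identify values.
dR/R = 0.0323, strain = 0.00045
Step 2: GF = (dR/R) / strain = 0.0323 / 0.00045
GF = 71.8


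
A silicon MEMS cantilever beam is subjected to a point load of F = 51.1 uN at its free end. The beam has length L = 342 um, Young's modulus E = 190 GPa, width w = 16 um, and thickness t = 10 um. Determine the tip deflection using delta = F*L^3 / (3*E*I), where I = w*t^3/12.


Step 1: Calculate the second moment of area.
I = w * t^3 / 12 = 16 * 10^3 / 12 = 1333.3333 um^4
Step 2: Convert E to consistent units (1 GPa = 1000 uN/um^2).
E = 190 GPa = 190000 uN/um^2
Step 3: Calculate tip deflection.
delta = F * L^3 / (3 * E * I)
delta = 51.1 * 342^3 / (3 * 190000 * 1333.3333)
delta = 2.6896 um


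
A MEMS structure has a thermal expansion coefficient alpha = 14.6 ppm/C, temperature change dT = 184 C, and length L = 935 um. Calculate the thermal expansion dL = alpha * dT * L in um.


Step 1: Convert CTE: alpha = 14.6 ppm/C = 14.6e-6 /C
Step 2: dL = 14.6e-6 * 184 * 935
dL = 2.5118 um


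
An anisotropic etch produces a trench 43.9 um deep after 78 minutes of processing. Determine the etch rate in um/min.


Step 1: Etch rate = depth / time
Step 2: rate = 43.9 / 78
rate = 0.563 um/min


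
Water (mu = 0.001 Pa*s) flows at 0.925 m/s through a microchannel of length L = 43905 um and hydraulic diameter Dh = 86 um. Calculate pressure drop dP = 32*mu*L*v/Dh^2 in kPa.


Step 1: Convert to SI: L = 43905e-6 m, Dh = 86e-6 m
Step 2: dP = 32 * 0.001 * 43905e-6 * 0.925 / (86e-6)^2
Step 3: dP = 175714.98 Pa
Step 4: Convert to kPa: dP = 175.71 kPa


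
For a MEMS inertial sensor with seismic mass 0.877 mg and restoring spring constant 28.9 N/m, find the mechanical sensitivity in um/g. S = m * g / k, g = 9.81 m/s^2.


Step 1: Convert mass: m = 0.877 mg = 8.77e-07 kg
Step 2: S = m * g / k = 8.77e-07 * 9.81 / 28.9
Step 3: S = 2.98e-07 m/g
Step 4: Convert to um/g: S = 0.298 um/g


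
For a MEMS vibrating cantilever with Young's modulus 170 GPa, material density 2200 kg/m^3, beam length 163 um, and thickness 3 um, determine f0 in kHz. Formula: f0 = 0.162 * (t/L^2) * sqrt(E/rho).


Step 1: Convert units to SI.
t_SI = 3e-6 m, L_SI = 163e-6 m
Step 2: Calculate sqrt(E/rho).
sqrt(170e9 / 2200) = 8790.49 m/s
Step 3: Compute f0.
f0 = 0.162 * 3e-6 / (163e-6)^2 * 8790.49 = 160795.6 Hz = 160.8 kHz


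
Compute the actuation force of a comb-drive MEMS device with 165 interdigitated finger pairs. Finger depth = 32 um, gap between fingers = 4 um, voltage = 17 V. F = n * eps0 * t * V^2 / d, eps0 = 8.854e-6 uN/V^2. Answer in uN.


Step 1: Parameters: n=165, eps0=8.854e-6 uN/V^2, t=32 um, V=17 V, d=4 um
Step 2: V^2 = 289
Step 3: F = 165 * 8.854e-6 * 32 * 289 / 4
F = 3.378 uN


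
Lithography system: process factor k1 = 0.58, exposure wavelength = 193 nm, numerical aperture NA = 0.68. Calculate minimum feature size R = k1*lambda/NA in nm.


Step 1: Identify values: k1 = 0.58, lambda = 193 nm, NA = 0.68
Step 2: R = k1 * lambda / NA
R = 0.58 * 193 / 0.68
R = 164.6 nm


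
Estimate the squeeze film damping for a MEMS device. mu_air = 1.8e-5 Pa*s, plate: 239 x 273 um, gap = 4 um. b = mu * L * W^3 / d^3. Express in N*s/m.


Step 1: Convert to SI.
L = 239e-6 m, W = 273e-6 m, d = 4e-6 m
Step 2: W^3 = (273e-6)^3 = 2.03e-11 m^3
Step 3: d^3 = (4e-6)^3 = 6.40e-17 m^3
Step 4: b = 1.8e-5 * 239e-6 * 2.03e-11 / 6.40e-17
b = 1.37e-03 N*s/m


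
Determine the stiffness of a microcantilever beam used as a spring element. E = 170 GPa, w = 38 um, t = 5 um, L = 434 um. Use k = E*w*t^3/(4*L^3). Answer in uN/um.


Step 1: Convert E to consistent units (1 GPa = 1000 uN/um^2).
E = 170 GPa = 170000 uN/um^2
Step 2: Compute t^3 = 5^3 = 125
Step 3: Compute L^3 = 434^3 = 81746504
Step 4: k = 170000 * 38 * 125 / (4 * 81746504)
k = 2.4695 uN/um


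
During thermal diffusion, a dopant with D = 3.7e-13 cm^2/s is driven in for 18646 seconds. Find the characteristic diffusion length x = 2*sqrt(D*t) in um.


Step 1: Compute D*t = 3.7e-13 * 18646 = 6.89902e-09 cm^2
Step 2: sqrt(D*t) = 8.30603e-05 cm
Step 3: x = 2 * 8.30603e-05 cm = 1.661206e-04 cm
Step 4: Convert to um (1 cm = 1e4 um): x = 1.661 um


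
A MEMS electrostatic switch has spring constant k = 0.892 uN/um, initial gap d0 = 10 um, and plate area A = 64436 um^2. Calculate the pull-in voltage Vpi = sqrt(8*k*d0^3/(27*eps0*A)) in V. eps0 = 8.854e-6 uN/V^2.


Step 1: Compute numerator: 8 * k * d0^3 = 8 * 0.892 * 10^3 = 7136.0
Step 2: Compute denominator: 27 * eps0 * A = 27 * 8.854e-6 * 64436 = 15.403941
Step 3: Vpi = sqrt(7136.0 / 15.403941)
Vpi = 21.52 V


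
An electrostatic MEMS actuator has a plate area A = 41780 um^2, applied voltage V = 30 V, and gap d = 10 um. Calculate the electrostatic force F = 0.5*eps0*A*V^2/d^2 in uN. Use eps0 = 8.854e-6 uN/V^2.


Step 1: Identify parameters.
eps0 = 8.854e-6 uN/V^2, A = 41780 um^2, V = 30 V, d = 10 um
Step 2: Compute V^2 = 30^2 = 900
Step 3: Compute d^2 = 10^2 = 100
Step 4: F = 0.5 * 8.854e-6 * 41780 * 900 / 100
F = 1.665 uN


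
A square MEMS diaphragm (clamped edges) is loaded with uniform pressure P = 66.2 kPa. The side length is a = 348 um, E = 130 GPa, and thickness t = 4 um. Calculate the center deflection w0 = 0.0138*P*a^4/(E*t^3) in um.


Step 1: Convert pressure to compatible units (E is in GPa, so P in GPa).
P = 66.2 kPa = 66.2e-6 GPa
Step 2: Compute numerator: 0.0138 * P * a^4.
a^4 = 348^4 = 14666178816
numerator = 0.0138 * 66.2e-6 * 14666178816 = 1.339843e+04
Step 3: Compute denominator: E * t^3 = 130 * 4^3 = 8320
Step 4: w0 = numerator / denominator = 1.339843e+04 / 8320 = 1.6104 um


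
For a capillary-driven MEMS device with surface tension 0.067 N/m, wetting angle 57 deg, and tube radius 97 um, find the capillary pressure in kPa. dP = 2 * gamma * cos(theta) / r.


Step 1: cos(57 deg) = 0.5446
Step 2: Convert r to m: r = 97e-6 m
Step 3: dP = 2 * 0.067 * 0.5446 / 97e-6 = 752.3 Pa
Step 4: Convert Pa to kPa (divide by 1000).
dP = 0.75 kPa


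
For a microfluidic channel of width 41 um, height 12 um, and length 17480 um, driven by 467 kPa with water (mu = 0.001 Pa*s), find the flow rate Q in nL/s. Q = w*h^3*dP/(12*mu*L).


Step 1: Convert all dimensions to SI (meters).
w = 41e-6 m, h = 12e-6 m, L = 17480e-6 m, dP = 467e3 Pa
Step 2: Q = w * h^3 * dP / (12 * mu * L)
Q = 41e-6 * (12e-6)^3 * 467e3 / (12 * 0.001 * 17480e-6) = 1.5773272e-10 m^3/s
Step 3: Convert Q from m^3/s to nL/s (1 m^3 = 1e12 nL, so multiply by 1e12).
Q = 157.733 nL/s


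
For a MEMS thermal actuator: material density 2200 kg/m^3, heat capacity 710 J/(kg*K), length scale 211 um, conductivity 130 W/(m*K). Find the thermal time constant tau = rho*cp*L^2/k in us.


Step 1: Convert L to m: L = 211e-6 m
Step 2: L^2 = (211e-6)^2 = 4.4521e-08 m^2
Step 3: tau = 2200 * 710 * 4.4521e-08 / 130 = 5.3493694e-04 s
Step 4: Convert to microseconds (multiply by 1e6).
tau = 534.937 us


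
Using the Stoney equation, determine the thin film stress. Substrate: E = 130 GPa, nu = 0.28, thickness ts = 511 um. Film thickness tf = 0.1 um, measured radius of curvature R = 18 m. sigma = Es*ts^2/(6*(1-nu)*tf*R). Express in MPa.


Step 1: Compute numerator: Es * ts^2 = 130 * 511^2 = 33945730 (GPa*um^2)
Step 2: Compute denominator (R in um): 6*(1-nu)*tf*R = 6*0.72*0.1*18e6 = 7776000.0 (um^2)
Step 3: sigma (GPa) = 33945730 / 7776000.0 = 4.365449e+00 GPa
Step 4: Convert to MPa (x1000): sigma = 4365.4 MPa


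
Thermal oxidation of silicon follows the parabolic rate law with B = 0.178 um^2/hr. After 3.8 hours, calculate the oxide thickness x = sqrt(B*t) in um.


Step 1: Compute B*t = 0.178 * 3.8 = 0.6764
Step 2: x = sqrt(0.6764)
x = 0.822 um


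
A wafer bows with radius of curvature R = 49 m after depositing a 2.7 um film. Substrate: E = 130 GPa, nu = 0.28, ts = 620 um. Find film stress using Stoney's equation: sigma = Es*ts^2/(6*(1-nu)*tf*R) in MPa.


Step 1: Compute numerator: Es * ts^2 = 130 * 620^2 = 49972000 (GPa*um^2)
Step 2: Compute denominator (R in um): 6*(1-nu)*tf*R = 6*0.72*2.7*49e6 = 571536000.0 (um^2)
Step 3: sigma (GPa) = 49972000 / 571536000.0 = 8.7435e-02 GPa
Step 4: Convert to MPa (x1000): sigma = 87.4 MPa


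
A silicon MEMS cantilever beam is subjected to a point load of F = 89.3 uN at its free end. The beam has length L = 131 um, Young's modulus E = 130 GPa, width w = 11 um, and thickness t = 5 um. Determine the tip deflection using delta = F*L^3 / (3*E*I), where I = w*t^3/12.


Step 1: Calculate the second moment of area.
I = w * t^3 / 12 = 11 * 5^3 / 12 = 114.5833 um^4
Step 2: Convert E to consistent units (1 GPa = 1000 uN/um^2).
E = 130 GPa = 130000 uN/um^2
Step 3: Calculate tip deflection.
delta = F * L^3 / (3 * E * I)
delta = 89.3 * 131^3 / (3 * 130000 * 114.5833)
delta = 4.4924 um


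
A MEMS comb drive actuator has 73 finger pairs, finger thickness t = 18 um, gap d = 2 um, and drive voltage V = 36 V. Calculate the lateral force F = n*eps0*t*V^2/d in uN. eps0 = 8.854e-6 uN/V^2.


Step 1: Parameters: n=73, eps0=8.854e-6 uN/V^2, t=18 um, V=36 V, d=2 um
Step 2: V^2 = 1296
Step 3: F = 73 * 8.854e-6 * 18 * 1296 / 2
F = 7.539 uN


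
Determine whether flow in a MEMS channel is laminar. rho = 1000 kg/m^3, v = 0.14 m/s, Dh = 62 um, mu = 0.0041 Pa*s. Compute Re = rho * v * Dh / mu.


Step 1: Convert Dh to meters: Dh = 62e-6 m
Step 2: Re = rho * v * Dh / mu
Re = 1000 * 0.14 * 62e-6 / 0.0041
Re = 2.117
Since Re = 2.117 is below ~2300, the flow is laminar.


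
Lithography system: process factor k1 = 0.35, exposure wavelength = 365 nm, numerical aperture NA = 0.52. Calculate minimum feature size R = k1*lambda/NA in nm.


Step 1: Identify values: k1 = 0.35, lambda = 365 nm, NA = 0.52
Step 2: R = k1 * lambda / NA
R = 0.35 * 365 / 0.52
R = 245.7 nm


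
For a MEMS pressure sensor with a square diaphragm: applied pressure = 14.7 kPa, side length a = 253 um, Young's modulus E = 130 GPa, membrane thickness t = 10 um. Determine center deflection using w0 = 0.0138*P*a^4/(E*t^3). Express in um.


Step 1: Convert pressure to compatible units (E is in GPa, so P in GPa).
P = 14.7 kPa = 14.7e-6 GPa
Step 2: Compute numerator: 0.0138 * P * a^4.
a^4 = 253^4 = 4097152081
numerator = 0.0138 * 14.7e-6 * 4097152081 = 8.311e+02
Step 3: Compute denominator: E * t^3 = 130 * 10^3 = 130000
Step 4: w0 = numerator / denominator = 8.311e+02 / 130000 = 0.0064 um


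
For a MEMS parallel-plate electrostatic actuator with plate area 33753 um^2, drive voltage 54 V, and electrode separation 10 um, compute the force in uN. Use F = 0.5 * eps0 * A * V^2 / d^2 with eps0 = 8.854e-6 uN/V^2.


Step 1: Identify parameters.
eps0 = 8.854e-6 uN/V^2, A = 33753 um^2, V = 54 V, d = 10 um
Step 2: Compute V^2 = 54^2 = 2916
Step 3: Compute d^2 = 10^2 = 100
Step 4: F = 0.5 * 8.854e-6 * 33753 * 2916 / 100
F = 4.357 uN


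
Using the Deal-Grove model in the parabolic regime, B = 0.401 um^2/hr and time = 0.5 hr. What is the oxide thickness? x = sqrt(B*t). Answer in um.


Step 1: Compute B*t = 0.401 * 0.5 = 0.2005
Step 2: x = sqrt(0.2005)
x = 0.448 um


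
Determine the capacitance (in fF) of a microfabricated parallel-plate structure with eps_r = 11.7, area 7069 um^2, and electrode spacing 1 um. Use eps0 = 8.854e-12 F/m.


Step 1: Convert area to m^2: A = 7069e-12 m^2
Step 2: Convert gap to m: d = 1e-6 m
Step 3: C = eps0 * eps_r * A / d
C = 8.854e-12 * 11.7 * 7069e-12 / 1e-6
Step 4: Convert to fF (multiply by 1e15).
C = 732.29 fF


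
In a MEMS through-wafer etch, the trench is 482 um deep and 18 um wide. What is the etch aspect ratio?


Step 1: AR = depth / width
Step 2: AR = 482 / 18
AR = 26.8


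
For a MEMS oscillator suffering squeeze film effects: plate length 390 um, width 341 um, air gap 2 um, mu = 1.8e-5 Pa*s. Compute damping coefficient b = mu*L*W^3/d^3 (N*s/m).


Step 1: Convert to SI.
L = 390e-6 m, W = 341e-6 m, d = 2e-6 m
Step 2: W^3 = (341e-6)^3 = 3.97e-11 m^3
Step 3: d^3 = (2e-6)^3 = 8.00e-18 m^3
Step 4: b = 1.8e-5 * 390e-6 * 3.97e-11 / 8.00e-18
b = 3.48e-02 N*s/m


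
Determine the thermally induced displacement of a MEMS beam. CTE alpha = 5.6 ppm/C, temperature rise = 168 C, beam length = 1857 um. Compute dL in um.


Step 1: Convert CTE: alpha = 5.6 ppm/C = 5.6e-6 /C
Step 2: dL = 5.6e-6 * 168 * 1857
dL = 1.7471 um


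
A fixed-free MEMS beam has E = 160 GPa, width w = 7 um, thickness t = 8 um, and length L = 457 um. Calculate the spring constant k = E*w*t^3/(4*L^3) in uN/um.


Step 1: Convert E to consistent units (1 GPa = 1000 uN/um^2).
E = 160 GPa = 160000 uN/um^2
Step 2: Compute t^3 = 8^3 = 512
Step 3: Compute L^3 = 457^3 = 95443993
Step 4: k = 160000 * 7 * 512 / (4 * 95443993)
k = 1.502 uN/um


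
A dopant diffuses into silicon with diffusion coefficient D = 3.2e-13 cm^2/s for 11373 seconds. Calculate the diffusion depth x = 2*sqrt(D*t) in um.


Step 1: Compute D*t = 3.2e-13 * 11373 = 3.63936e-09 cm^2
Step 2: sqrt(D*t) = 6.03271e-05 cm
Step 3: x = 2 * 6.03271e-05 cm = 1.206542e-04 cm
Step 4: Convert to um (1 cm = 1e4 um): x = 1.207 um


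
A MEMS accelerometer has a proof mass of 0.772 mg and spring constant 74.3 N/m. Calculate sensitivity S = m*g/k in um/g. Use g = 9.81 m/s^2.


Step 1: Convert mass: m = 0.772 mg = 7.72e-07 kg
Step 2: S = m * g / k = 7.72e-07 * 9.81 / 74.3
Step 3: S = 1.02e-07 m/g
Step 4: Convert to um/g: S = 0.102 um/g


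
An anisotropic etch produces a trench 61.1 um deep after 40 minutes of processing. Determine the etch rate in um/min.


Step 1: Etch rate = depth / time
Step 2: rate = 61.1 / 40
rate = 1.528 um/min


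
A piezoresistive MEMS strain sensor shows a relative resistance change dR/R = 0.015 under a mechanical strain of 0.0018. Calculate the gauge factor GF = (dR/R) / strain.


Step 1: Identify values.
dR/R = 0.015, strain = 0.0018
Step 2: GF = (dR/R) / strain = 0.015 / 0.0018
GF = 8.3


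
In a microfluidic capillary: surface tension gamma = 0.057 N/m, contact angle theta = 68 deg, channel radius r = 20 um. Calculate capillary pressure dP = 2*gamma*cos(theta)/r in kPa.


Step 1: cos(68 deg) = 0.3746
Step 2: Convert r to m: r = 20e-6 m
Step 3: dP = 2 * 0.057 * 0.3746 / 20e-6 = 2135.2 Pa
Step 4: Convert Pa to kPa (divide by 1000).
dP = 2.14 kPa


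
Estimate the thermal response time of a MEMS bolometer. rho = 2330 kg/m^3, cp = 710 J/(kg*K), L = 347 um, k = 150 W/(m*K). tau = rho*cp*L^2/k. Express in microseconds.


Step 1: Convert L to m: L = 347e-6 m
Step 2: L^2 = (347e-6)^2 = 1.20409e-07 m^2
Step 3: tau = 2330 * 710 * 1.20409e-07 / 150 = 1.32795072e-03 s
Step 4: Convert to microseconds (multiply by 1e6).
tau = 1327.951 us


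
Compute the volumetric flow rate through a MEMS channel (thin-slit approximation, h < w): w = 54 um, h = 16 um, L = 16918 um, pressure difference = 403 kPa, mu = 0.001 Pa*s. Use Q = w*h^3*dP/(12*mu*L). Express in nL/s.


Step 1: Convert all dimensions to SI (meters).
w = 54e-6 m, h = 16e-6 m, L = 16918e-6 m, dP = 403e3 Pa
Step 2: Q = w * h^3 * dP / (12 * mu * L)
Q = 54e-6 * (16e-6)^3 * 403e3 / (12 * 0.001 * 16918e-6) = 4.3906466e-10 m^3/s
Step 3: Convert Q from m^3/s to nL/s (1 m^3 = 1e12 nL, so multiply by 1e12).
Q = 439.065 nL/s


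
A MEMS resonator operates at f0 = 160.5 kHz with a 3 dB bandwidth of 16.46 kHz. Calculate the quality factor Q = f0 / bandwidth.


Step 1: Q = f0 / bandwidth
Step 2: Q = 160.5 / 16.46
Q = 9.8


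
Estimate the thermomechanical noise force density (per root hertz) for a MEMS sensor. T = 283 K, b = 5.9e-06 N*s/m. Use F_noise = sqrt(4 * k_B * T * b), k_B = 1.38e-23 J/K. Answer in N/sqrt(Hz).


Step 1: Compute 4 * k_B * T * b
= 4 * 1.38e-23 * 283 * 5.9e-06
= 9.2167e-26 N^2/Hz
Step 2: F_noise = sqrt(9.2167e-26)
F_noise = 3.04e-13 N/sqrt(Hz)


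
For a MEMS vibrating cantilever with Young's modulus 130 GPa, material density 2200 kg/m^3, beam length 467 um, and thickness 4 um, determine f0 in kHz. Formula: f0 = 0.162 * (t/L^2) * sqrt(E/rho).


Step 1: Convert units to SI.
t_SI = 4e-6 m, L_SI = 467e-6 m
Step 2: Calculate sqrt(E/rho).
sqrt(130e9 / 2200) = 7687.06 m/s
Step 3: Compute f0.
f0 = 0.162 * 4e-6 / (467e-6)^2 * 7687.06 = 22840.3 Hz = 22.84 kHz


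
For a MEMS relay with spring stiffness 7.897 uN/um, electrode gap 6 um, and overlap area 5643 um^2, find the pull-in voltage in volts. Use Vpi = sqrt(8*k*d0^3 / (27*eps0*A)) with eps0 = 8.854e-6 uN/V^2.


Step 1: Compute numerator: 8 * k * d0^3 = 8 * 7.897 * 6^3 = 13646.016
Step 2: Compute denominator: 27 * eps0 * A = 27 * 8.854e-6 * 5643 = 1.349004
Step 3: Vpi = sqrt(13646.016 / 1.349004)
Vpi = 100.58 V


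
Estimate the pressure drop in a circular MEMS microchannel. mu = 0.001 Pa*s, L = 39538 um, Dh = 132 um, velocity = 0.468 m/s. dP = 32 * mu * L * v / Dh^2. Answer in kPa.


Step 1: Convert to SI: L = 39538e-6 m, Dh = 132e-6 m
Step 2: dP = 32 * 0.001 * 39538e-6 * 0.468 / (132e-6)^2
Step 3: dP = 33983.07 Pa
Step 4: Convert to kPa: dP = 33.98 kPa


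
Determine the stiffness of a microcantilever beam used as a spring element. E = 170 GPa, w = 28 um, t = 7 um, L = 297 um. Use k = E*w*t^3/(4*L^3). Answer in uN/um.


Step 1: Convert E to consistent units (1 GPa = 1000 uN/um^2).
E = 170 GPa = 170000 uN/um^2
Step 2: Compute t^3 = 7^3 = 343
Step 3: Compute L^3 = 297^3 = 26198073
Step 4: k = 170000 * 28 * 343 / (4 * 26198073)
k = 15.5802 uN/um


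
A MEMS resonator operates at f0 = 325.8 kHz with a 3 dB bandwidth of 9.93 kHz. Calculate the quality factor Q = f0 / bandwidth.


Step 1: Q = f0 / bandwidth
Step 2: Q = 325.8 / 9.93
Q = 32.8


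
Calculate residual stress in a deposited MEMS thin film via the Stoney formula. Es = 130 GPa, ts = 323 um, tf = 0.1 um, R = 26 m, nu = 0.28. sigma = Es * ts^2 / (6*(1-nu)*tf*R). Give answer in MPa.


Step 1: Compute numerator: Es * ts^2 = 130 * 323^2 = 13562770 (GPa*um^2)
Step 2: Compute denominator (R in um): 6*(1-nu)*tf*R = 6*0.72*0.1*26e6 = 11232000.0 (um^2)
Step 3: sigma (GPa) = 13562770 / 11232000.0 = 1.207512e+00 GPa
Step 4: Convert to MPa (x1000): sigma = 1207.5 MPa


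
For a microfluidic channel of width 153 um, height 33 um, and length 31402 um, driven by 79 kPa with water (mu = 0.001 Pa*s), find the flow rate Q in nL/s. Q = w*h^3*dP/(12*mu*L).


Step 1: Convert all dimensions to SI (meters).
w = 153e-6 m, h = 33e-6 m, L = 31402e-6 m, dP = 79e3 Pa
Step 2: Q = w * h^3 * dP / (12 * mu * L)
Q = 153e-6 * (33e-6)^3 * 79e3 / (12 * 0.001 * 31402e-6) = 1.15271458e-09 m^3/s
Step 3: Convert Q from m^3/s to nL/s (1 m^3 = 1e12 nL, so multiply by 1e12).
Q = 1152.715 nL/s


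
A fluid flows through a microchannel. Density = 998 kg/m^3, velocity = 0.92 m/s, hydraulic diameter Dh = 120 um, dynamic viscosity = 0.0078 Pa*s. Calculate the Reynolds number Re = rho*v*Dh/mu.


Step 1: Convert Dh to meters: Dh = 120e-6 m
Step 2: Re = rho * v * Dh / mu
Re = 998 * 0.92 * 120e-6 / 0.0078
Re = 14.126


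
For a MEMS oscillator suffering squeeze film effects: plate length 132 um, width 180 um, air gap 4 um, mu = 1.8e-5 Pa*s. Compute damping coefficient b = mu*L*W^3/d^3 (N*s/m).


Step 1: Convert to SI.
L = 132e-6 m, W = 180e-6 m, d = 4e-6 m
Step 2: W^3 = (180e-6)^3 = 5.83e-12 m^3
Step 3: d^3 = (4e-6)^3 = 6.40e-17 m^3
Step 4: b = 1.8e-5 * 132e-6 * 5.83e-12 / 6.40e-17
b = 2.17e-04 N*s/m


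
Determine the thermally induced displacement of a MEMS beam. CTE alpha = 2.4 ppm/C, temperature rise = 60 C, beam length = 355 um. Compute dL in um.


Step 1: Convert CTE: alpha = 2.4 ppm/C = 2.4e-6 /C
Step 2: dL = 2.4e-6 * 60 * 355
dL = 0.0511 um


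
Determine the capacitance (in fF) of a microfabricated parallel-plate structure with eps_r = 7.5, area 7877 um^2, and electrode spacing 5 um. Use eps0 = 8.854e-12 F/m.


Step 1: Convert area to m^2: A = 7877e-12 m^2
Step 2: Convert gap to m: d = 5e-6 m
Step 3: C = eps0 * eps_r * A / d
C = 8.854e-12 * 7.5 * 7877e-12 / 5e-6
Step 4: Convert to fF (multiply by 1e15).
C = 104.61 fF


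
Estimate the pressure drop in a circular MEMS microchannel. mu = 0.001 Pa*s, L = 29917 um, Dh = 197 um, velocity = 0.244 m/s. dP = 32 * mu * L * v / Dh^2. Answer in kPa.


Step 1: Convert to SI: L = 29917e-6 m, Dh = 197e-6 m
Step 2: dP = 32 * 0.001 * 29917e-6 * 0.244 / (197e-6)^2
Step 3: dP = 6019.01 Pa
Step 4: Convert to kPa: dP = 6.02 kPa


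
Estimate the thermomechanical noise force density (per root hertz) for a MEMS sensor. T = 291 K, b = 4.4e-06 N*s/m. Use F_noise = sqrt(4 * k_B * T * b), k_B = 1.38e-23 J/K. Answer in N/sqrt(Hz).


Step 1: Compute 4 * k_B * T * b
= 4 * 1.38e-23 * 291 * 4.4e-06
= 7.0678e-26 N^2/Hz
Step 2: F_noise = sqrt(7.0678e-26)
F_noise = 2.66e-13 N/sqrt(Hz)


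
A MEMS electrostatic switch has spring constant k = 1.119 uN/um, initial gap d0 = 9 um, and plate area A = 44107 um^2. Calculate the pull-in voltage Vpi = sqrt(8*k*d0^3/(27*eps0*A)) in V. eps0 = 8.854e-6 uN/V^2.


Step 1: Compute numerator: 8 * k * d0^3 = 8 * 1.119 * 9^3 = 6526.008
Step 2: Compute denominator: 27 * eps0 * A = 27 * 8.854e-6 * 44107 = 10.544131
Step 3: Vpi = sqrt(6526.008 / 10.544131)
Vpi = 24.88 V


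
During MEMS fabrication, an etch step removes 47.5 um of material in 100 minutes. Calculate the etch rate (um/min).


Step 1: Etch rate = depth / time
Step 2: rate = 47.5 / 100
rate = 0.475 um/min


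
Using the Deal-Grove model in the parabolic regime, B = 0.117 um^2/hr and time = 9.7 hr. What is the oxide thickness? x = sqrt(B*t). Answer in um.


Step 1: Compute B*t = 0.117 * 9.7 = 1.1349
Step 2: x = sqrt(1.1349)
x = 1.065 um


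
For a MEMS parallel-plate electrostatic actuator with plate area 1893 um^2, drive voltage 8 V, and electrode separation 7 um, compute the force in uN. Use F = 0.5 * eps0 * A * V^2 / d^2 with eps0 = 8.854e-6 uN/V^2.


Step 1: Identify parameters.
eps0 = 8.854e-6 uN/V^2, A = 1893 um^2, V = 8 V, d = 7 um
Step 2: Compute V^2 = 8^2 = 64
Step 3: Compute d^2 = 7^2 = 49
Step 4: F = 0.5 * 8.854e-6 * 1893 * 64 / 49
F = 0.011 uN


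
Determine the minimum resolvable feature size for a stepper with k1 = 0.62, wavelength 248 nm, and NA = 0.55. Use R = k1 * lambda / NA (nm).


Step 1: Identify values: k1 = 0.62, lambda = 248 nm, NA = 0.55
Step 2: R = k1 * lambda / NA
R = 0.62 * 248 / 0.55
R = 279.6 nm


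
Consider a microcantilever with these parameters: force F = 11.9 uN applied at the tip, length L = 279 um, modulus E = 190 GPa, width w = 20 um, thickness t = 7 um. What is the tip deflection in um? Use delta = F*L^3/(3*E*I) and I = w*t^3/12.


Step 1: Calculate the second moment of area.
I = w * t^3 / 12 = 20 * 7^3 / 12 = 571.6667 um^4
Step 2: Convert E to consistent units (1 GPa = 1000 uN/um^2).
E = 190 GPa = 190000 uN/um^2
Step 3: Calculate tip deflection.
delta = F * L^3 / (3 * E * I)
delta = 11.9 * 279^3 / (3 * 190000 * 571.6667)
delta = 0.7931 um


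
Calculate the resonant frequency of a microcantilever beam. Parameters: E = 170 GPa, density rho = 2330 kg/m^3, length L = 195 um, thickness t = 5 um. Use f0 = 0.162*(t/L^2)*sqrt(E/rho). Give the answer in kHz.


Step 1: Convert units to SI.
t_SI = 5e-6 m, L_SI = 195e-6 m
Step 2: Calculate sqrt(E/rho).
sqrt(170e9 / 2330) = 8541.74 m/s
Step 3: Compute f0.
f0 = 0.162 * 5e-6 / (195e-6)^2 * 8541.74 = 181954.2 Hz = 181.95 kHz


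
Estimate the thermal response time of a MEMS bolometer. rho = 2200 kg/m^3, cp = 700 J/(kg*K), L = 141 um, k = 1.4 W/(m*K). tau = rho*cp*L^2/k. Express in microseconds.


Step 1: Convert L to m: L = 141e-6 m
Step 2: L^2 = (141e-6)^2 = 1.9881e-08 m^2
Step 3: tau = 2200 * 700 * 1.9881e-08 / 1.4 = 2.18691e-02 s
Step 4: Convert to microseconds (multiply by 1e6).
tau = 21869.1 us


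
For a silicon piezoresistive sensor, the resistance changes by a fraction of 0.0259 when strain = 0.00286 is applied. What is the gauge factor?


Step 1: Identify values.
dR/R = 0.0259, strain = 0.00286
Step 2: GF = (dR/R) / strain = 0.0259 / 0.00286
GF = 9.1


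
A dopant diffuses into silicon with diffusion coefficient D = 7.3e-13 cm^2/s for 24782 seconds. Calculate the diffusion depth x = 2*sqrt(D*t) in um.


Step 1: Compute D*t = 7.3e-13 * 24782 = 1.809086e-08 cm^2
Step 2: sqrt(D*t) = 1.345e-04 cm
Step 3: x = 2 * 1.345e-04 cm = 2.69e-04 cm
Step 4: Convert to um (1 cm = 1e4 um): x = 2.69 um


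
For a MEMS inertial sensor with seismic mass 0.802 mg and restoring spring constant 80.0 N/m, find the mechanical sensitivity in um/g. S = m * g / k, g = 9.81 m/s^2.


Step 1: Convert mass: m = 0.802 mg = 8.02e-07 kg
Step 2: S = m * g / k = 8.02e-07 * 9.81 / 80.0
Step 3: S = 9.83e-08 m/g
Step 4: Convert to um/g: S = 0.098 um/g


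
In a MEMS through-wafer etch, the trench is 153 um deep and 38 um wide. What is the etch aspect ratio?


Step 1: AR = depth / width
Step 2: AR = 153 / 38
AR = 4.0


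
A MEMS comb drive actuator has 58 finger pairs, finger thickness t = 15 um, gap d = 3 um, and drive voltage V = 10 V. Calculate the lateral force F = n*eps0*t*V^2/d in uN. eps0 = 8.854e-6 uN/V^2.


Step 1: Parameters: n=58, eps0=8.854e-6 uN/V^2, t=15 um, V=10 V, d=3 um
Step 2: V^2 = 100
Step 3: F = 58 * 8.854e-6 * 15 * 100 / 3
F = 0.257 uN


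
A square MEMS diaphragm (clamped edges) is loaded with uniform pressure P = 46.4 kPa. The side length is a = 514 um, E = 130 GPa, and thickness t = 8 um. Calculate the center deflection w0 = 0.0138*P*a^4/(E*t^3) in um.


Step 1: Convert pressure to compatible units (E is in GPa, so P in GPa).
P = 46.4 kPa = 46.4e-6 GPa
Step 2: Compute numerator: 0.0138 * P * a^4.
a^4 = 514^4 = 69799526416
numerator = 0.0138 * 46.4e-6 * 69799526416 = 4.4694e+04
Step 3: Compute denominator: E * t^3 = 130 * 8^3 = 66560
Step 4: w0 = numerator / denominator = 4.4694e+04 / 66560 = 0.6715 um


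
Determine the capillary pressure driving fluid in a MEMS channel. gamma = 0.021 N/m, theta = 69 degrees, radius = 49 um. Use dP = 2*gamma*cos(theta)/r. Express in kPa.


Step 1: cos(69 deg) = 0.3584
Step 2: Convert r to m: r = 49e-6 m
Step 3: dP = 2 * 0.021 * 0.3584 / 49e-6 = 307.2 Pa
Step 4: Convert Pa to kPa (divide by 1000).
dP = 0.31 kPa


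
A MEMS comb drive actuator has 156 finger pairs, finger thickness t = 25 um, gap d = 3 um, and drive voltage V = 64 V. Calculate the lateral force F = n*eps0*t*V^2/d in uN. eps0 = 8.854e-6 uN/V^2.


Step 1: Parameters: n=156, eps0=8.854e-6 uN/V^2, t=25 um, V=64 V, d=3 um
Step 2: V^2 = 4096
Step 3: F = 156 * 8.854e-6 * 25 * 4096 / 3
F = 47.146 uN


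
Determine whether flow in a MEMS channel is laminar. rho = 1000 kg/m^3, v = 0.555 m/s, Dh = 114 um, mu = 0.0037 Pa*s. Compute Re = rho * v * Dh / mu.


Step 1: Convert Dh to meters: Dh = 114e-6 m
Step 2: Re = rho * v * Dh / mu
Re = 1000 * 0.555 * 114e-6 / 0.0037
Re = 17.1
Since Re = 17.1 is below ~2300, the flow is laminar.


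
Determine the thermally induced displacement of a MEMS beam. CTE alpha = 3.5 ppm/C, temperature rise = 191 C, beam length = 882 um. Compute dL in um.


Step 1: Convert CTE: alpha = 3.5 ppm/C = 3.5e-6 /C
Step 2: dL = 3.5e-6 * 191 * 882
dL = 0.5896 um


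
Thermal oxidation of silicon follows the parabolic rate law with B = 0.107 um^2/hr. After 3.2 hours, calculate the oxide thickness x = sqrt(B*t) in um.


Step 1: Compute B*t = 0.107 * 3.2 = 0.3424
Step 2: x = sqrt(0.3424)
x = 0.585 um


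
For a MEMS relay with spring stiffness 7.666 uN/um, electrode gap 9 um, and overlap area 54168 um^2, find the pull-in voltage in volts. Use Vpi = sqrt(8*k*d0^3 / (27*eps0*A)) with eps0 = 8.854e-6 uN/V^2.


Step 1: Compute numerator: 8 * k * d0^3 = 8 * 7.666 * 9^3 = 44708.112
Step 2: Compute denominator: 27 * eps0 * A = 27 * 8.854e-6 * 54168 = 12.949294
Step 3: Vpi = sqrt(44708.112 / 12.949294)
Vpi = 58.76 V


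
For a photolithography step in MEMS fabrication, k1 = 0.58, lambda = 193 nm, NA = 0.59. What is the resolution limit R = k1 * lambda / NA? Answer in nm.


Step 1: Identify values: k1 = 0.58, lambda = 193 nm, NA = 0.59
Step 2: R = k1 * lambda / NA
R = 0.58 * 193 / 0.59
R = 189.7 nm


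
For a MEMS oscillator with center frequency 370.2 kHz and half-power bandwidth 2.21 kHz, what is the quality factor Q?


Step 1: Q = f0 / bandwidth
Step 2: Q = 370.2 / 2.21
Q = 167.5


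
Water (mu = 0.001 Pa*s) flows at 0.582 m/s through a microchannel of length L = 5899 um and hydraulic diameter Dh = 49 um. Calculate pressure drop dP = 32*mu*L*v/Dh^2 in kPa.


Step 1: Convert to SI: L = 5899e-6 m, Dh = 49e-6 m
Step 2: dP = 32 * 0.001 * 5899e-6 * 0.582 / (49e-6)^2
Step 3: dP = 45757.17 Pa
Step 4: Convert to kPa: dP = 45.76 kPa


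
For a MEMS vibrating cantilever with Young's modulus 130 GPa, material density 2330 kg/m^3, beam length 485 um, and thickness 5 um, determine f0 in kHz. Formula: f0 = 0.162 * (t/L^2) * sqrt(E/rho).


Step 1: Convert units to SI.
t_SI = 5e-6 m, L_SI = 485e-6 m
Step 2: Calculate sqrt(E/rho).
sqrt(130e9 / 2330) = 7469.54 m/s
Step 3: Compute f0.
f0 = 0.162 * 5e-6 / (485e-6)^2 * 7469.54 = 25721.4 Hz = 25.72 kHz


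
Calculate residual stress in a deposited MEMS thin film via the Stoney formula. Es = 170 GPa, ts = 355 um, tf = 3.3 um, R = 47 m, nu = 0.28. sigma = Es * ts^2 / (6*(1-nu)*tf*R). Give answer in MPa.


Step 1: Compute numerator: Es * ts^2 = 170 * 355^2 = 21424250 (GPa*um^2)
Step 2: Compute denominator (R in um): 6*(1-nu)*tf*R = 6*0.72*3.3*47e6 = 670032000.0 (um^2)
Step 3: sigma (GPa) = 21424250 / 670032000.0 = 3.1975e-02 GPa
Step 4: Convert to MPa (x1000): sigma = 32.0 MPa


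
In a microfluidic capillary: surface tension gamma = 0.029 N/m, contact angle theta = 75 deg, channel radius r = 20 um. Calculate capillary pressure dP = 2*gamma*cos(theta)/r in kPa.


Step 1: cos(75 deg) = 0.2588
Step 2: Convert r to m: r = 20e-6 m
Step 3: dP = 2 * 0.029 * 0.2588 / 20e-6 = 750.5 Pa
Step 4: Convert Pa to kPa (divide by 1000).
dP = 0.75 kPa


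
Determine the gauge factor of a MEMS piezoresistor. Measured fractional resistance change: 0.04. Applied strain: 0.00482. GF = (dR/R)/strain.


Step 1: Identify values.
dR/R = 0.04, strain = 0.00482
Step 2: GF = (dR/R) / strain = 0.04 / 0.00482
GF = 8.3


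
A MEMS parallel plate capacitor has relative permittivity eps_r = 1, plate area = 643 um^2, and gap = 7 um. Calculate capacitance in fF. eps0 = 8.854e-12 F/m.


Step 1: Convert area to m^2: A = 643e-12 m^2
Step 2: Convert gap to m: d = 7e-6 m
Step 3: C = eps0 * eps_r * A / d
C = 8.854e-12 * 1 * 643e-12 / 7e-6
Step 4: Convert to fF (multiply by 1e15).
C = 0.81 fF


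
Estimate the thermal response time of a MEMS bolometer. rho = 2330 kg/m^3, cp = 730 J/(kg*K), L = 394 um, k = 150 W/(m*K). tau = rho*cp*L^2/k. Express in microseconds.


Step 1: Convert L to m: L = 394e-6 m
Step 2: L^2 = (394e-6)^2 = 1.55236e-07 m^2
Step 3: tau = 2330 * 730 * 1.55236e-07 / 150 = 1.76027275e-03 s
Step 4: Convert to microseconds (multiply by 1e6).
tau = 1760.273 us


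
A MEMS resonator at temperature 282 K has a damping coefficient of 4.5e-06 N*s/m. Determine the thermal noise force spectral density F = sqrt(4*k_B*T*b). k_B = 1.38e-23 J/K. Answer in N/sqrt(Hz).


Step 1: Compute 4 * k_B * T * b
= 4 * 1.38e-23 * 282 * 4.5e-06
= 7.0049e-26 N^2/Hz
Step 2: F_noise = sqrt(7.0049e-26)
F_noise = 2.65e-13 N/sqrt(Hz)


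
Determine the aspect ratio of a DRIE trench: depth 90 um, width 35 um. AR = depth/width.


Step 1: AR = depth / width
Step 2: AR = 90 / 35
AR = 2.6
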